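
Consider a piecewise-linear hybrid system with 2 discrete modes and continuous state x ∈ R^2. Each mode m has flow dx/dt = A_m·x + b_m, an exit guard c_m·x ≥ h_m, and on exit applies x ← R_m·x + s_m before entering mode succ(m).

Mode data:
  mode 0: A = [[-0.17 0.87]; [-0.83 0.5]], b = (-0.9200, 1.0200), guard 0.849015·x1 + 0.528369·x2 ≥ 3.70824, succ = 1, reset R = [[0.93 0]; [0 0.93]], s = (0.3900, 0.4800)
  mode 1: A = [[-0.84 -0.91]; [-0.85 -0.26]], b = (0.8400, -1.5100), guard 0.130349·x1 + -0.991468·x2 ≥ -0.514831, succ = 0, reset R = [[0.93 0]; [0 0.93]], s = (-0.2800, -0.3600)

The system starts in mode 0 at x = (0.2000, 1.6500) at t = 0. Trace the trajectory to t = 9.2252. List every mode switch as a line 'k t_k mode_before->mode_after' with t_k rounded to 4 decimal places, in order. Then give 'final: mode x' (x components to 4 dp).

1 1.3198 0->1
2 2.6740 1->0
3 4.8146 0->1
4 6.6115 1->0
5 8.6436 0->1
final: 1 0.0287 2.8329

Mode 0: guard c·x = 3.7082 hit at Δt = 1.3198 (t = 1.3198), x⁻ = (1.9795, 3.8375) → reset → x⁺ = (2.2309, 4.0489), jump to mode 1
Mode 1: guard c·x = -0.5148 hit at Δt = 1.3542 (t = 2.6740), x⁻ = (0.1405, 0.5377) → reset → x⁺ = (-0.1493, 0.1401), jump to mode 0
Mode 0: guard c·x = 3.7082 hit at Δt = 2.1406 (t = 4.8146), x⁻ = (1.7157, 4.2615) → reset → x⁺ = (1.9856, 4.4432), jump to mode 1
Mode 1: guard c·x = -0.5148 hit at Δt = 1.7969 (t = 6.6115), x⁻ = (-0.1792, 0.4957) → reset → x⁺ = (-0.4467, 0.1010), jump to mode 0
Mode 0: guard c·x = 3.7082 hit at Δt = 2.0321 (t = 8.6436), x⁻ = (1.5755, 4.4866) → reset → x⁺ = (1.8553, 4.6525), jump to mode 1
Mode 1: flow for 0.5816 to horizon, guard not reached → x = (0.0287, 2.8329)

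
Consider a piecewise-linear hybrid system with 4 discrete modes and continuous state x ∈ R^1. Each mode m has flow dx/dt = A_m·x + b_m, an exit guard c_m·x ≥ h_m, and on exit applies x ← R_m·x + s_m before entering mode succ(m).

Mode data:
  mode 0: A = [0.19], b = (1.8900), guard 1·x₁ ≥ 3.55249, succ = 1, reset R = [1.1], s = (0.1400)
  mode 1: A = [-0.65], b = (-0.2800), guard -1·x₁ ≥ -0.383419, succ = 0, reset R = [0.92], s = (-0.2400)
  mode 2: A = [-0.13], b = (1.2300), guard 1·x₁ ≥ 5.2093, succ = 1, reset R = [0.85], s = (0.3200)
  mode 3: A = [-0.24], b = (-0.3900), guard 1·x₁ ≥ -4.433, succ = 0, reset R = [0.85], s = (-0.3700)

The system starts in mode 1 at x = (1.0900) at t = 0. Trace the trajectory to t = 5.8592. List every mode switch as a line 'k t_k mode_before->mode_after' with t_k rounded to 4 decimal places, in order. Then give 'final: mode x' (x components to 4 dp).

Mode 1: guard c·x = -0.3834 hit at Δt = 0.9612 (t = 0.9612), x⁻ = (0.3834) → reset → x⁺ = (0.1127), jump to mode 0
Mode 0: guard c·x = 3.5525 hit at Δt = 1.5479 (t = 2.5091), x⁻ = (3.5525) → reset → x⁺ = (4.0477), jump to mode 1
Mode 1: guard c·x = -0.3834 hit at Δt = 2.6229 (t = 5.1320), x⁻ = (0.3834) → reset → x⁺ = (0.1127), jump to mode 0
Mode 0: flow for 0.7272 to horizon, guard not reached → x = (1.6034)

1 0.9612 1->0
2 2.5091 0->1
3 5.1320 1->0
final: 0 1.6034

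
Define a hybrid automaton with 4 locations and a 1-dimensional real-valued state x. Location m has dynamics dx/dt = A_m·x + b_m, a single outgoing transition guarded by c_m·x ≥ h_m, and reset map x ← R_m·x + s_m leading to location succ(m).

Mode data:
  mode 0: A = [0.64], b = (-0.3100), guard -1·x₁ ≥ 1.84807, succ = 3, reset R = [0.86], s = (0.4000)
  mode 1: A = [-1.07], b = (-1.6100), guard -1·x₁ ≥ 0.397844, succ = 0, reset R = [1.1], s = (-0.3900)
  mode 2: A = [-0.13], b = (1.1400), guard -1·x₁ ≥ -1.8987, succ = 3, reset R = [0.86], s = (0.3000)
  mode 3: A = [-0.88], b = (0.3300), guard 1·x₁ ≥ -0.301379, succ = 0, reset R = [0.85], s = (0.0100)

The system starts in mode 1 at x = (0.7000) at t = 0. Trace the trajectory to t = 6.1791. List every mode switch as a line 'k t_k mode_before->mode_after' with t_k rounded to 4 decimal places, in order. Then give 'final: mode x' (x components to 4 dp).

Mode 1: guard c·x = 0.3978 hit at Δt = 0.6440 (t = 0.6440), x⁻ = (-0.3978) → reset → x⁺ = (-0.8276), jump to mode 0
Mode 0: guard c·x = 1.8481 hit at Δt = 0.8990 (t = 1.5430), x⁻ = (-1.8481) → reset → x⁺ = (-1.1893), jump to mode 3
Mode 3: guard c·x = -0.3014 hit at Δt = 0.9528 (t = 2.4958), x⁻ = (-0.3014) → reset → x⁺ = (-0.2462), jump to mode 0
Mode 0: guard c·x = 1.8481 hit at Δt = 1.8139 (t = 4.3097), x⁻ = (-1.8481) → reset → x⁺ = (-1.1893), jump to mode 3
Mode 3: guard c·x = -0.3014 hit at Δt = 0.9528 (t = 5.2625), x⁻ = (-0.3014) → reset → x⁺ = (-0.2462), jump to mode 0
Mode 0: flow for 0.9166 to horizon, guard not reached → x = (-0.8291)

1 0.6440 1->0
2 1.5430 0->3
3 2.4958 3->0
4 4.3097 0->3
5 5.2625 3->0
final: 0 -0.8291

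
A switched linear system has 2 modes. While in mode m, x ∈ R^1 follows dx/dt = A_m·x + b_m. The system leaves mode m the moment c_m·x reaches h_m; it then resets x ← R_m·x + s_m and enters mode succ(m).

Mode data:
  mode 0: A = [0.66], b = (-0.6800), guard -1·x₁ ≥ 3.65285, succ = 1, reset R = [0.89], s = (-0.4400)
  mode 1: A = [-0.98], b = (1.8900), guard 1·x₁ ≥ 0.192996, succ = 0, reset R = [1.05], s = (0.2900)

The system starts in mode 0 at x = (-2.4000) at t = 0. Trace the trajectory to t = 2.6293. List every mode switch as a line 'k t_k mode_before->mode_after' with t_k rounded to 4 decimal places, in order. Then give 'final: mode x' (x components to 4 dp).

1 0.4717 0->1
2 1.6706 1->0
final: 0 0.0180

Mode 0: guard c·x = 3.6528 hit at Δt = 0.4717 (t = 0.4717), x⁻ = (-3.6528) → reset → x⁺ = (-3.6910), jump to mode 1
Mode 1: guard c·x = 0.1930 hit at Δt = 1.1989 (t = 1.6706), x⁻ = (0.1930) → reset → x⁺ = (0.4926), jump to mode 0
Mode 0: flow for 0.9587 to horizon, guard not reached → x = (0.0180)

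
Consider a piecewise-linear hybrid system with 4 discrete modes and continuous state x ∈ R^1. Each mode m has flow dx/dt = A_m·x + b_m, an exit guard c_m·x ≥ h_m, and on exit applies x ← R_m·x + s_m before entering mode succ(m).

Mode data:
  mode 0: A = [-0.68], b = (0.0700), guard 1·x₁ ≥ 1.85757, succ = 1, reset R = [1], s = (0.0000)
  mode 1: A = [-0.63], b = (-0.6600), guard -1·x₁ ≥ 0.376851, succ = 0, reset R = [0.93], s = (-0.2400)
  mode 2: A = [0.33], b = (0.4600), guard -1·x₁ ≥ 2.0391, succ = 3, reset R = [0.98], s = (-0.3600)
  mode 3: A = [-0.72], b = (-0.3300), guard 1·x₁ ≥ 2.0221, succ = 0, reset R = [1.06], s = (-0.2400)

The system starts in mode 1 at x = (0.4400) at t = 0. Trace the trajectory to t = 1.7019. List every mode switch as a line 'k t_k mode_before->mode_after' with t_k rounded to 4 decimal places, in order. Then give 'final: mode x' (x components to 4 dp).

1 1.2643 1->0
final: 0 -0.4120

Mode 1: guard c·x = 0.3769 hit at Δt = 1.2643 (t = 1.2643), x⁻ = (-0.3769) → reset → x⁺ = (-0.5905), jump to mode 0
Mode 0: flow for 0.4376 to horizon, guard not reached → x = (-0.4120)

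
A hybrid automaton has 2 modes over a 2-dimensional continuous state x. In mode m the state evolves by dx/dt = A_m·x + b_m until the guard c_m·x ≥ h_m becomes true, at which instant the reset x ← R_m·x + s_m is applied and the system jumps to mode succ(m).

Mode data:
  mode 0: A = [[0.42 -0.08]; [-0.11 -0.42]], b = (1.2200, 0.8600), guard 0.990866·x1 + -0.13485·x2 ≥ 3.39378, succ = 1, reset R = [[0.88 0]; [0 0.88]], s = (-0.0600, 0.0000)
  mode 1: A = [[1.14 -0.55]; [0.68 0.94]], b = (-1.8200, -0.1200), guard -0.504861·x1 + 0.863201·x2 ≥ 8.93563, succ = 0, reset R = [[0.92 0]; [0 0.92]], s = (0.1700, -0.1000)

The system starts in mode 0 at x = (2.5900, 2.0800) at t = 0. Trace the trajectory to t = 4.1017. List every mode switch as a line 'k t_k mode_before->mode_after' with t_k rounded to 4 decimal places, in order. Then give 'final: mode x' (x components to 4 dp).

1 0.4631 0->1
2 1.7811 1->0
3 3.5072 0->1
final: 1 2.2784 10.2353

Mode 0: guard c·x = 3.3938 hit at Δt = 0.4631 (t = 0.4631), x⁻ = (3.6876, 1.9290) → reset → x⁺ = (3.1851, 1.6975), jump to mode 1
Mode 1: guard c·x = 8.9356 hit at Δt = 1.3180 (t = 1.7811), x⁻ = (1.2308, 11.0716) → reset → x⁺ = (1.3023, 10.0859), jump to mode 0
Mode 0: guard c·x = 3.3938 hit at Δt = 1.7261 (t = 3.5072), x⁻ = (4.1841, 5.5773) → reset → x⁺ = (3.6220, 4.9081), jump to mode 1
Mode 1: flow for 0.5945 to horizon, guard not reached → x = (2.2784, 10.2353)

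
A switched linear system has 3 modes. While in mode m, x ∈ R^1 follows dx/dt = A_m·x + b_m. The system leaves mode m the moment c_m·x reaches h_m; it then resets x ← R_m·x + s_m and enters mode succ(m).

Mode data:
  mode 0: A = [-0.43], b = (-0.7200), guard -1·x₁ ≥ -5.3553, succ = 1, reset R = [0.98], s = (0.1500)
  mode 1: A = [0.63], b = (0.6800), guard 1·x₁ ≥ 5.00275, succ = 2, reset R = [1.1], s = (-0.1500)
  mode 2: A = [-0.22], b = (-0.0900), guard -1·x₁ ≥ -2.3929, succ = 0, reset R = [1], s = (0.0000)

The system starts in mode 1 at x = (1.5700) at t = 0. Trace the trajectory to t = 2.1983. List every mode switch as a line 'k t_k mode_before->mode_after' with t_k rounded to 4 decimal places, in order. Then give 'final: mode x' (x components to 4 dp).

Mode 1: guard c·x = 5.0027 hit at Δt = 1.3191 (t = 1.3191), x⁻ = (5.0028) → reset → x⁺ = (5.3530), jump to mode 2
Mode 2: flow for 0.8792 to horizon, guard not reached → x = (4.3397)

1 1.3191 1->2
final: 2 4.3397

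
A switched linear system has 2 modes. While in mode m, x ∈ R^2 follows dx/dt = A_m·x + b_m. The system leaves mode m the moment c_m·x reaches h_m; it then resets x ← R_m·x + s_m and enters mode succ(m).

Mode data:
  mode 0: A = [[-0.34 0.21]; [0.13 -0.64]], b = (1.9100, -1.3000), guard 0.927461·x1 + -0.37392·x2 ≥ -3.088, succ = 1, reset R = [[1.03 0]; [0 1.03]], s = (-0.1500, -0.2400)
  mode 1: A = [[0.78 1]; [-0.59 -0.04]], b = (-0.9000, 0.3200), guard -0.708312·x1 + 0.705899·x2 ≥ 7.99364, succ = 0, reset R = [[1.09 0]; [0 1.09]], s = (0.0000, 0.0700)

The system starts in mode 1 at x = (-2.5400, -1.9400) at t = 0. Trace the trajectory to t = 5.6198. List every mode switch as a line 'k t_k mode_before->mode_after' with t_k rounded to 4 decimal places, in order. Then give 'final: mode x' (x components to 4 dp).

1 1.1704 1->0
2 2.6150 0->1
3 3.5113 1->0
4 4.9352 0->1
final: 1 -7.5432 1.4422

Mode 1: guard c·x = 7.9936 hit at Δt = 1.1704 (t = 1.1704), x⁻ = (-8.9396, 2.3539) → reset → x⁺ = (-9.7442, 2.6357), jump to mode 0
Mode 0: guard c·x = -3.0880 hit at Δt = 1.4446 (t = 2.6150), x⁻ = (-3.6953, -0.9072) → reset → x⁺ = (-3.9561, -1.1744), jump to mode 1
Mode 1: guard c·x = 7.9936 hit at Δt = 0.8963 (t = 3.5113), x⁻ = (-8.8250, 2.4689) → reset → x⁺ = (-9.6192, 2.7611), jump to mode 0
Mode 0: guard c·x = -3.0880 hit at Δt = 1.4239 (t = 4.9352), x⁻ = (-3.6594, -0.8183) → reset → x⁺ = (-3.9192, -1.0829), jump to mode 1
Mode 1: flow for 0.6846 to horizon, guard not reached → x = (-7.5432, 1.4422)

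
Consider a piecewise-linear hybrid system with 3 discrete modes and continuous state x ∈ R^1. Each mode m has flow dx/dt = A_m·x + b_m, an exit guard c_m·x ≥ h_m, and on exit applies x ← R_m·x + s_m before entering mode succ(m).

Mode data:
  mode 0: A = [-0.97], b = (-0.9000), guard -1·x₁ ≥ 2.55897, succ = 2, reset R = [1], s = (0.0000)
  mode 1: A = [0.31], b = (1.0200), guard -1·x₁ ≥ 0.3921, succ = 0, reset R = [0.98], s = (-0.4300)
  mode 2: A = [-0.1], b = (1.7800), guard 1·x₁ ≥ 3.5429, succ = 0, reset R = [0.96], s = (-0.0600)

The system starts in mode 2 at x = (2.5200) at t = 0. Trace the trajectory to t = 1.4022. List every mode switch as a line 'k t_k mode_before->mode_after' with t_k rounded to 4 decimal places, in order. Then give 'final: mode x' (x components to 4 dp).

1 0.6929 2->0
final: 0 1.2176

Mode 2: guard c·x = 3.5429 hit at Δt = 0.6929 (t = 0.6929), x⁻ = (3.5429) → reset → x⁺ = (3.3412), jump to mode 0
Mode 0: flow for 0.7093 to horizon, guard not reached → x = (1.2176)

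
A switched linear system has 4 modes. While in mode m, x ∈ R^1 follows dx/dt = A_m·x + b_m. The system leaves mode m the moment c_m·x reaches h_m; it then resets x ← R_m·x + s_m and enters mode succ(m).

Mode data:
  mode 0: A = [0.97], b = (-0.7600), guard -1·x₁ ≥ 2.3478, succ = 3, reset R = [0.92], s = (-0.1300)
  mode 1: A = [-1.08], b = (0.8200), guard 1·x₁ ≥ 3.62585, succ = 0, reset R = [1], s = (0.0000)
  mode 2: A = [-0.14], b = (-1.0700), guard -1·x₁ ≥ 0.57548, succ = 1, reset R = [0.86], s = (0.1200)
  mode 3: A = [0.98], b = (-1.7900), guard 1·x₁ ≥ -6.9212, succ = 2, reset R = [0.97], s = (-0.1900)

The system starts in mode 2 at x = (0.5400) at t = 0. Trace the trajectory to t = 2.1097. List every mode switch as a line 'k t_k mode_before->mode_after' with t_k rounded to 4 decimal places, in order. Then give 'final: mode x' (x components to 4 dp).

1 1.0468 2->1
final: 1 0.3994

Mode 2: guard c·x = 0.5755 hit at Δt = 1.0468 (t = 1.0468), x⁻ = (-0.5755) → reset → x⁺ = (-0.3749), jump to mode 1
Mode 1: flow for 1.0629 to horizon, guard not reached → x = (0.3994)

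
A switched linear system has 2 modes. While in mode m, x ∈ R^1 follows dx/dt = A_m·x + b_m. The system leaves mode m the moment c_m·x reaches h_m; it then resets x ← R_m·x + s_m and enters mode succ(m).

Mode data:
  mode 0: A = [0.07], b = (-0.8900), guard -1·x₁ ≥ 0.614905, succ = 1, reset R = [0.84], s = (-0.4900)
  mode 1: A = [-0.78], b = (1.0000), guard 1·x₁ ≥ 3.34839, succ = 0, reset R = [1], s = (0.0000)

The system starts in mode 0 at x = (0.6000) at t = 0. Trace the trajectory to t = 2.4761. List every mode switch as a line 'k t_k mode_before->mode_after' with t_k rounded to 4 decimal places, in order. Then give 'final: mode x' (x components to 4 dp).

1 1.3653 0->1
final: 1 0.3198

Mode 0: guard c·x = 0.6149 hit at Δt = 1.3653 (t = 1.3653), x⁻ = (-0.6149) → reset → x⁺ = (-1.0065), jump to mode 1
Mode 1: flow for 1.1108 to horizon, guard not reached → x = (0.3198)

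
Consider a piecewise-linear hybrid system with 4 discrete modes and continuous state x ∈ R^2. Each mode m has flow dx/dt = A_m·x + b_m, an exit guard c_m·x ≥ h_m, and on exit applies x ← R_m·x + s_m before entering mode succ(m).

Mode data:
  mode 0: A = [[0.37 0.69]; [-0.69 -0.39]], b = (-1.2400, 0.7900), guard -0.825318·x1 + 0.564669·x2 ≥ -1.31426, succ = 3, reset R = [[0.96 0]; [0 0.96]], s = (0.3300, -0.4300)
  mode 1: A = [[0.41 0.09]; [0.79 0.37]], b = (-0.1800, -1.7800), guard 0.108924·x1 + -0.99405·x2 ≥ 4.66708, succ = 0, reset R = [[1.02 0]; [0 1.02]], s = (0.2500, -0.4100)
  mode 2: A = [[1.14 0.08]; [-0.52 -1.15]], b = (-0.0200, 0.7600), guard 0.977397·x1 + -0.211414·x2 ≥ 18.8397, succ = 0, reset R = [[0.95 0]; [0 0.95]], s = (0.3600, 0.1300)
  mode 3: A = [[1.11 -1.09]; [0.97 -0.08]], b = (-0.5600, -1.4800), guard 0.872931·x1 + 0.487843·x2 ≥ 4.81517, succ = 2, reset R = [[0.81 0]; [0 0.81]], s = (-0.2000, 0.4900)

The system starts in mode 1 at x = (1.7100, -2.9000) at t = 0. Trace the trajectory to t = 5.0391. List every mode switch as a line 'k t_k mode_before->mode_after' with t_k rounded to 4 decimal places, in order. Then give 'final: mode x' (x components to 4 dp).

Mode 1: guard c·x = 4.6671 hit at Δt = 0.9358 (t = 0.9358), x⁻ = (1.9339, -4.4831) → reset → x⁺ = (2.2225, -4.9828), jump to mode 0
Mode 0: guard c·x = -1.3143 hit at Δt = 0.7606 (t = 1.6964), x⁻ = (-0.7872, -3.4781) → reset → x⁺ = (-0.4257, -3.7689), jump to mode 3
Mode 3: guard c·x = 4.8152 hit at Δt = 1.1463 (t = 2.8427), x⁻ = (6.7917, -2.2825) → reset → x⁺ = (5.3013, -1.3589), jump to mode 2
Mode 2: guard c·x = 18.8397 hit at Δt = 1.1130 (t = 3.9557), x⁻ = (18.4561, -3.7878) → reset → x⁺ = (17.8933, -3.4684), jump to mode 0
Mode 0: flow for 1.0834 to horizon, guard not reached → x = (17.5772, -12.7412)

1 0.9358 1->0
2 1.6964 0->3
3 2.8427 3->2
4 3.9557 2->0
final: 0 17.5772 -12.7412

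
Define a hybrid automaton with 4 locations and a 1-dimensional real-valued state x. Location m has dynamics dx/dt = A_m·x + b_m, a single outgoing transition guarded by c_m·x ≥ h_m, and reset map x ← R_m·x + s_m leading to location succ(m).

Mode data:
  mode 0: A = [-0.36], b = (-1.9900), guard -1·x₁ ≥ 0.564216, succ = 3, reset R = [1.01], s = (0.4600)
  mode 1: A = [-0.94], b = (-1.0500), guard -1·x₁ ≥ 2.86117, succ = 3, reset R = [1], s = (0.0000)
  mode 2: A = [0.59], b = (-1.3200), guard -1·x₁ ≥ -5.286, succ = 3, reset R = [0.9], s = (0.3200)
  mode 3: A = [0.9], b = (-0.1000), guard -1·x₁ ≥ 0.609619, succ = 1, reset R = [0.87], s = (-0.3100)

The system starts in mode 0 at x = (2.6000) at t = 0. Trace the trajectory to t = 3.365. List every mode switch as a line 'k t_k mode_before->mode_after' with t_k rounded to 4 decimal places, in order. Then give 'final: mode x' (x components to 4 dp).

Mode 0: guard c·x = 0.5642 hit at Δt = 1.3699 (t = 1.3699), x⁻ = (-0.5642) → reset → x⁺ = (-0.1099), jump to mode 3
Mode 3: guard c·x = 0.6096 hit at Δt = 1.3136 (t = 2.6835), x⁻ = (-0.6096) → reset → x⁺ = (-0.8404), jump to mode 1
Mode 1: flow for 0.6815 to horizon, guard not reached → x = (-0.9712)

1 1.3699 0->3
2 2.6835 3->1
final: 1 -0.9712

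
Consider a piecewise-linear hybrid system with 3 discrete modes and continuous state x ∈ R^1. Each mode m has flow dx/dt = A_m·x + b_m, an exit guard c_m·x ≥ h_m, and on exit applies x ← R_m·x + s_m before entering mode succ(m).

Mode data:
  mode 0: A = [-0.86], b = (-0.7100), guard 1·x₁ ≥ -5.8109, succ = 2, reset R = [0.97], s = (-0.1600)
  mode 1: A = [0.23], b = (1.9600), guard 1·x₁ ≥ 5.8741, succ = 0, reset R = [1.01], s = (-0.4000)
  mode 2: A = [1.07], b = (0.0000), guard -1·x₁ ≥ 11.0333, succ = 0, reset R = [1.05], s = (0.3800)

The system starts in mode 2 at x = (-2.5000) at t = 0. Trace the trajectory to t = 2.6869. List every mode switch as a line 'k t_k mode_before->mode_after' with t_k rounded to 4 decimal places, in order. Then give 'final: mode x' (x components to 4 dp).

1 1.3875 2->0
2 2.2402 0->2
final: 2 -9.3486

Mode 2: guard c·x = 11.0333 hit at Δt = 1.3875 (t = 1.3875), x⁻ = (-11.0333) → reset → x⁺ = (-11.2050), jump to mode 0
Mode 0: guard c·x = -5.8109 hit at Δt = 0.8527 (t = 2.2402), x⁻ = (-5.8109) → reset → x⁺ = (-5.7966), jump to mode 2
Mode 2: flow for 0.4467 to horizon, guard not reached → x = (-9.3486)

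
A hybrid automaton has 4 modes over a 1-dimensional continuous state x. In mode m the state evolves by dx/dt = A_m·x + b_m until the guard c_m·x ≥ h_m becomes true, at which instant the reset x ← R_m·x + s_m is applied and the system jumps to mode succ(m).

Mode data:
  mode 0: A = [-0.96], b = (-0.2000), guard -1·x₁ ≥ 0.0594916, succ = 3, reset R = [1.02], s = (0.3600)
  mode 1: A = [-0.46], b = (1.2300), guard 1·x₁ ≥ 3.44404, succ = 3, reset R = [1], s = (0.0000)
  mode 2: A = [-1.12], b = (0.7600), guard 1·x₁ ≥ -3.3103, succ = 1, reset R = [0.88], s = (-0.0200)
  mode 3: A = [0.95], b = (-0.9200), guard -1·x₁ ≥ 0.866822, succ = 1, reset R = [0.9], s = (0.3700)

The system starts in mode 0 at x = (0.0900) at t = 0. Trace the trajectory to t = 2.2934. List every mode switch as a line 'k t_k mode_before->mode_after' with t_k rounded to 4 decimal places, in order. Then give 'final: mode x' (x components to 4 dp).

Mode 0: guard c·x = 0.0595 hit at Δt = 0.7243 (t = 0.7243), x⁻ = (-0.0595) → reset → x⁺ = (0.2993), jump to mode 3
Mode 3: guard c·x = 0.8668 hit at Δt = 1.0621 (t = 1.7864), x⁻ = (-0.8668) → reset → x⁺ = (-0.4101), jump to mode 1
Mode 1: flow for 0.5070 to horizon, guard not reached → x = (0.2314)

1 0.7243 0->3
2 1.7864 3->1
final: 1 0.2314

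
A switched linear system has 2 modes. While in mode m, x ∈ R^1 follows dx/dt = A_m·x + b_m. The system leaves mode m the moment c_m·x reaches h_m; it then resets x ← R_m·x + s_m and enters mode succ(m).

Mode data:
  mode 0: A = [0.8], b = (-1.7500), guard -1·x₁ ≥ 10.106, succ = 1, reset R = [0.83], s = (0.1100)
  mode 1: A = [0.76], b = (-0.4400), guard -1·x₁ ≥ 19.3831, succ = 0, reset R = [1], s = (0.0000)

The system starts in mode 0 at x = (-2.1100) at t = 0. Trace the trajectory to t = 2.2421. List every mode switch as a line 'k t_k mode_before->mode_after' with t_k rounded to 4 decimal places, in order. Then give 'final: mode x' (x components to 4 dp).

Mode 0: guard c·x = 10.1060 hit at Δt = 1.3138 (t = 1.3138), x⁻ = (-10.1060) → reset → x⁺ = (-8.2780), jump to mode 1
Mode 1: flow for 0.9283 to horizon, guard not reached → x = (-17.3553)

1 1.3138 0->1
final: 1 -17.3553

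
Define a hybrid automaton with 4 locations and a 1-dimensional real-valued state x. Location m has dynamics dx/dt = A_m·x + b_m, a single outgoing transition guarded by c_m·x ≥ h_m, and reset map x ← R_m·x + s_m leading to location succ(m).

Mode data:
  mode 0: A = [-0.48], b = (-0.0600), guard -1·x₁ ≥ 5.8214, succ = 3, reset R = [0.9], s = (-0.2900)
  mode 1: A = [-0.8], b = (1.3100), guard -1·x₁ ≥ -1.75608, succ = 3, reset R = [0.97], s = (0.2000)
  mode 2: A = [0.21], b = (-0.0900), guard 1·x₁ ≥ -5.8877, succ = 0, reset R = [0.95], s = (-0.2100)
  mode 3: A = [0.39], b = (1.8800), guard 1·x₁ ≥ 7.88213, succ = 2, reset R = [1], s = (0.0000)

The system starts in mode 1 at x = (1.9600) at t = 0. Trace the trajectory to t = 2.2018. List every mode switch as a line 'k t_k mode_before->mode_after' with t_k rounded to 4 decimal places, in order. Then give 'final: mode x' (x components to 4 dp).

1 1.2506 1->3
final: 3 4.9232

Mode 1: guard c·x = -1.7561 hit at Δt = 1.2506 (t = 1.2506), x⁻ = (1.7561) → reset → x⁺ = (1.9034), jump to mode 3
Mode 3: flow for 0.9512 to horizon, guard not reached → x = (4.9232)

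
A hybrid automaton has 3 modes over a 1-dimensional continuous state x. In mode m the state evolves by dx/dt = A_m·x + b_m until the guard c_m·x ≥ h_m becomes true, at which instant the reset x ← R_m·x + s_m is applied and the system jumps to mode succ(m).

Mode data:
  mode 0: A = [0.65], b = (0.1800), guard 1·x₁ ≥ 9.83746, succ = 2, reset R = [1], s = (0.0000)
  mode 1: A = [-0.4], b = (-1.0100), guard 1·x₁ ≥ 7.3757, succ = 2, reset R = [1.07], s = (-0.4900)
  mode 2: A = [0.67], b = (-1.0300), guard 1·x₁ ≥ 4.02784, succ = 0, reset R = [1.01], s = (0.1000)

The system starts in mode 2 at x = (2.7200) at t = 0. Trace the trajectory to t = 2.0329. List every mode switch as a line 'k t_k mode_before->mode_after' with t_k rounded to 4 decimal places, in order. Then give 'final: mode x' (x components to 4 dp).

1 1.1115 2->0
final: 0 7.8136

Mode 2: guard c·x = 4.0278 hit at Δt = 1.1115 (t = 1.1115), x⁻ = (4.0278) → reset → x⁺ = (4.1681), jump to mode 0
Mode 0: flow for 0.9214 to horizon, guard not reached → x = (7.8136)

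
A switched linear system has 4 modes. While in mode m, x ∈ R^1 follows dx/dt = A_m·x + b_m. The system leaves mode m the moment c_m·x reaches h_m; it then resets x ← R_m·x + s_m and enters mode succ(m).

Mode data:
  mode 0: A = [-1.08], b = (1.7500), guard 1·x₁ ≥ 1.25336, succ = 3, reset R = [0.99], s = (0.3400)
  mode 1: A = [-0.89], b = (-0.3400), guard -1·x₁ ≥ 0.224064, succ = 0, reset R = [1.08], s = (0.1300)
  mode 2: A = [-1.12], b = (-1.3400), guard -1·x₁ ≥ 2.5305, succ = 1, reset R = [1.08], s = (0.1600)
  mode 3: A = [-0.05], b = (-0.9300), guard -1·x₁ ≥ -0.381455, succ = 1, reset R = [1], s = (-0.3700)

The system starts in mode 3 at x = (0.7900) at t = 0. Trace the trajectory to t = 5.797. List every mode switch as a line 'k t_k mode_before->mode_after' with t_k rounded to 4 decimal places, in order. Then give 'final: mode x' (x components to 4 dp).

1 0.4259 3->1
2 1.4514 1->0
3 2.8883 0->3
4 4.1137 3->1
5 5.1392 1->0
final: 0 0.7690

Mode 3: guard c·x = -0.3815 hit at Δt = 0.4259 (t = 0.4259), x⁻ = (0.3815) → reset → x⁺ = (0.0115), jump to mode 1
Mode 1: guard c·x = 0.2241 hit at Δt = 1.0255 (t = 1.4514), x⁻ = (-0.2241) → reset → x⁺ = (-0.1120), jump to mode 0
Mode 0: guard c·x = 1.2534 hit at Δt = 1.4369 (t = 2.8883), x⁻ = (1.2534) → reset → x⁺ = (1.5808), jump to mode 3
Mode 3: guard c·x = -0.3815 hit at Δt = 1.2254 (t = 4.1137), x⁻ = (0.3815) → reset → x⁺ = (0.0115), jump to mode 1
Mode 1: guard c·x = 0.2241 hit at Δt = 1.0255 (t = 5.1392), x⁻ = (-0.2241) → reset → x⁺ = (-0.1120), jump to mode 0
Mode 0: flow for 0.6578 to horizon, guard not reached → x = (0.7690)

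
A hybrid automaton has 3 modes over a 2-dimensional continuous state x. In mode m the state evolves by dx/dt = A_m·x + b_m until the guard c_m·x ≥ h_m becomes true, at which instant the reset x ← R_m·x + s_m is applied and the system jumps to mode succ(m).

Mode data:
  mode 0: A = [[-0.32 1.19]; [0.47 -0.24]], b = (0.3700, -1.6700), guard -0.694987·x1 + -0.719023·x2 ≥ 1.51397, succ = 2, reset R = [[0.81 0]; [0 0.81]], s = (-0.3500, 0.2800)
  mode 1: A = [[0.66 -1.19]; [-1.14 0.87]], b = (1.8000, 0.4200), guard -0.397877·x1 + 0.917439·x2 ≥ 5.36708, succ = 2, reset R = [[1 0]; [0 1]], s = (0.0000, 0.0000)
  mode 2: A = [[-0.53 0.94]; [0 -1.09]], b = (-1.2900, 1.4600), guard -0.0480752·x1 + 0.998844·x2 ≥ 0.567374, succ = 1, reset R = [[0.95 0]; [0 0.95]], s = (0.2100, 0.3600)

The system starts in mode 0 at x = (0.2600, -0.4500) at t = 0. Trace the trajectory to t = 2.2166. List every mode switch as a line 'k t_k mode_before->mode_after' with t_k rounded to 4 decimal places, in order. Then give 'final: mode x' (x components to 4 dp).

Mode 0: guard c·x = 1.5140 hit at Δt = 0.8406 (t = 0.8406), x⁻ = (-0.4700, -1.6513) → reset → x⁺ = (-0.7307, -1.0575), jump to mode 2
Mode 2: guard c·x = 0.5674 hit at Δt = 0.9597 (t = 1.8003), x⁻ = (-1.4685, 0.4973) → reset → x⁺ = (-1.1851, 0.8325), jump to mode 1
Mode 1: flow for 0.4163 to horizon, guard not reached → x = (-1.4972, 2.1339)

1 0.8406 0->2
2 1.8003 2->1
final: 1 -1.4972 2.1339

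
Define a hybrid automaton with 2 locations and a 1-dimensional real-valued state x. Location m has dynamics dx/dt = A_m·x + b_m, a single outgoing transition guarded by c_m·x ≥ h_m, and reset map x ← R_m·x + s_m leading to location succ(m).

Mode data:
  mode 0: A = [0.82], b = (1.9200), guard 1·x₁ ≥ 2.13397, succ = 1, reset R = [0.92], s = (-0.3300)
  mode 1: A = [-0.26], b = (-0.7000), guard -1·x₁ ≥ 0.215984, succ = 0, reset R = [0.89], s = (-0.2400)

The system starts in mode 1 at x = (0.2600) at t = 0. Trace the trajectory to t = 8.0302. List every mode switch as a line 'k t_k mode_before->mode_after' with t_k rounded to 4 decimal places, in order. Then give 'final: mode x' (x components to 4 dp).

Mode 1: guard c·x = 0.2160 hit at Δt = 0.6762 (t = 0.6762), x⁻ = (-0.2160) → reset → x⁺ = (-0.4322), jump to mode 0
Mode 0: guard c·x = 2.1340 hit at Δt = 1.0389 (t = 1.7151), x⁻ = (2.1340) → reset → x⁺ = (1.6333), jump to mode 1
Mode 1: guard c·x = 0.2160 hit at Δt = 2.1453 (t = 3.8604), x⁻ = (-0.2160) → reset → x⁺ = (-0.4322), jump to mode 0
Mode 0: guard c·x = 2.1340 hit at Δt = 1.0389 (t = 4.8993), x⁻ = (2.1340) → reset → x⁺ = (1.6333), jump to mode 1
Mode 1: guard c·x = 0.2160 hit at Δt = 2.1453 (t = 7.0445), x⁻ = (-0.2160) → reset → x⁺ = (-0.4322), jump to mode 0
Mode 0: flow for 0.9857 to horizon, guard not reached → x = (1.9429)

1 0.6762 1->0
2 1.7151 0->1
3 3.8604 1->0
4 4.8993 0->1
5 7.0445 1->0
final: 0 1.9429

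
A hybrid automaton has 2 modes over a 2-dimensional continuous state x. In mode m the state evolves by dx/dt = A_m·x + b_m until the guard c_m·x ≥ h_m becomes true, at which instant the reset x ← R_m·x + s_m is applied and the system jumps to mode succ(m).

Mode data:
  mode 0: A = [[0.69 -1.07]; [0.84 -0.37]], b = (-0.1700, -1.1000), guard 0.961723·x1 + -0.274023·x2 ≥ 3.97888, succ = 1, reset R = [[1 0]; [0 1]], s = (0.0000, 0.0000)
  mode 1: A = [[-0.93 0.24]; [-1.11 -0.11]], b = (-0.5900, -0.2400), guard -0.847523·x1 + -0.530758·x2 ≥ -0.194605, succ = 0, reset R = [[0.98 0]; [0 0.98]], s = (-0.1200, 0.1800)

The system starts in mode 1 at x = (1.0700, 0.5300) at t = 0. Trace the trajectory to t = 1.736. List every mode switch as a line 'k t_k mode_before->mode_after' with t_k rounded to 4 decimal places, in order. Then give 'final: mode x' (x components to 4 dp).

1 0.6583 1->0
final: 0 0.6606 -0.6870

Mode 1: guard c·x = -0.1946 hit at Δt = 0.6583 (t = 0.6583), x⁻ = (0.3041, -0.1190) → reset → x⁺ = (0.1781, 0.0634), jump to mode 0
Mode 0: flow for 1.0777 to horizon, guard not reached → x = (0.6606, -0.6870)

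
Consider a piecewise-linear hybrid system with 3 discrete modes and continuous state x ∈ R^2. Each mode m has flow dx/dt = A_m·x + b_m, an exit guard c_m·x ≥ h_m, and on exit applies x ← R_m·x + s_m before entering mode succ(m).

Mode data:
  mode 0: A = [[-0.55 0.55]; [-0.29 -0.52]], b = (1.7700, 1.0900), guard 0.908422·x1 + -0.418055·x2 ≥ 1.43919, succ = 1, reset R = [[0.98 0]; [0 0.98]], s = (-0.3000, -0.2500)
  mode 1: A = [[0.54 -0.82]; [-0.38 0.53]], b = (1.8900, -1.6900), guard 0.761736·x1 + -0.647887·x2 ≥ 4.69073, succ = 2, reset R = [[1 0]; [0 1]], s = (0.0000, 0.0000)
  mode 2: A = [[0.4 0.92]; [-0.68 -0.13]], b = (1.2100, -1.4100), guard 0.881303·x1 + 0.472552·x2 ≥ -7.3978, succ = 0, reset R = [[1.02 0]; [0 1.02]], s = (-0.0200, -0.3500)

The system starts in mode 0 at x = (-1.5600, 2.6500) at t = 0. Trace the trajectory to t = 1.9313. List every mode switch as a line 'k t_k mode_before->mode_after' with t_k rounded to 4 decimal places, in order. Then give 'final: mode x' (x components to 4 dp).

1 1.5270 0->1
final: 1 3.0355 0.9449

Mode 0: guard c·x = 1.4392 hit at Δt = 1.5270 (t = 1.5270), x⁻ = (2.5140, 2.0202) → reset → x⁺ = (2.1637, 1.7298), jump to mode 1
Mode 1: flow for 0.4043 to horizon, guard not reached → x = (3.0355, 0.9449)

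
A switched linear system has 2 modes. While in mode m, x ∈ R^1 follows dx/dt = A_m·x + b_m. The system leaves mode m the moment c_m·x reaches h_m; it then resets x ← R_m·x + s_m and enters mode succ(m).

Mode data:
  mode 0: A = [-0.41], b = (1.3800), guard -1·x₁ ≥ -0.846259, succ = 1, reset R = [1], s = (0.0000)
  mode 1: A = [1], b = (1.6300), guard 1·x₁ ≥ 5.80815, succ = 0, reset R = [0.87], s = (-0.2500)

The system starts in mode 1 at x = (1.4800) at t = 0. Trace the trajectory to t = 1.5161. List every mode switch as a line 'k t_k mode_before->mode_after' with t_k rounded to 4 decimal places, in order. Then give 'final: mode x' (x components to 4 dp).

Mode 1: guard c·x = 5.8082 hit at Δt = 0.8720 (t = 0.8720), x⁻ = (5.8081) → reset → x⁺ = (4.8031), jump to mode 0
Mode 0: flow for 0.6441 to horizon, guard not reached → x = (4.4695)

1 0.8720 1->0
final: 0 4.4695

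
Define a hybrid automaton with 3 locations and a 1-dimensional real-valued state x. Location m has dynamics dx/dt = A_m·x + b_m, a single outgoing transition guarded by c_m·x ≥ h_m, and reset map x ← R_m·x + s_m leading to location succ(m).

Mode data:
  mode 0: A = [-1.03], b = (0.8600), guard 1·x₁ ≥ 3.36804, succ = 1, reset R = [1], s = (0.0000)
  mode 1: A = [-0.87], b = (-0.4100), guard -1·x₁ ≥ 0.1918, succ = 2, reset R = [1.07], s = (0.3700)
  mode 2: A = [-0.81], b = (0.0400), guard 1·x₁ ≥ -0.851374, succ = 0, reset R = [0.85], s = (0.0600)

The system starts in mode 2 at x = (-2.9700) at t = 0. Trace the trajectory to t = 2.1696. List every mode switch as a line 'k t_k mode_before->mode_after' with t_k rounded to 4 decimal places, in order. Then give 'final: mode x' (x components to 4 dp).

Mode 2: guard c·x = -0.8514 hit at Δt = 1.4933 (t = 1.4933), x⁻ = (-0.8514) → reset → x⁺ = (-0.6637), jump to mode 0
Mode 0: flow for 0.6763 to horizon, guard not reached → x = (0.0882)

1 1.4933 2->0
final: 0 0.0882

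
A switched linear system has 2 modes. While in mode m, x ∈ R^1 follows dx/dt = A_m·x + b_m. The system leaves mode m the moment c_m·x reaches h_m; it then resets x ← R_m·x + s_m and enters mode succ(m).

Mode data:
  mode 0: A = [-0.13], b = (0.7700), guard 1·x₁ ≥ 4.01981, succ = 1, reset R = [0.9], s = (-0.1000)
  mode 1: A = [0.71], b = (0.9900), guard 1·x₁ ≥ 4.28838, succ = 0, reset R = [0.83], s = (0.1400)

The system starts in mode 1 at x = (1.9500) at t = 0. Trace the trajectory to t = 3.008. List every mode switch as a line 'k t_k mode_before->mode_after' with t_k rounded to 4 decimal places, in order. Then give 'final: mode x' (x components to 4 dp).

1 0.7467 1->0
2 1.9437 0->1
3 2.1489 1->0
final: 0 3.9343

Mode 1: guard c·x = 4.2884 hit at Δt = 0.7467 (t = 0.7467), x⁻ = (4.2884) → reset → x⁺ = (3.6994), jump to mode 0
Mode 0: guard c·x = 4.0198 hit at Δt = 1.1970 (t = 1.9437), x⁻ = (4.0198) → reset → x⁺ = (3.5178), jump to mode 1
Mode 1: guard c·x = 4.2884 hit at Δt = 0.2052 (t = 2.1489), x⁻ = (4.2884) → reset → x⁺ = (3.6994), jump to mode 0
Mode 0: flow for 0.8591 to horizon, guard not reached → x = (3.9343)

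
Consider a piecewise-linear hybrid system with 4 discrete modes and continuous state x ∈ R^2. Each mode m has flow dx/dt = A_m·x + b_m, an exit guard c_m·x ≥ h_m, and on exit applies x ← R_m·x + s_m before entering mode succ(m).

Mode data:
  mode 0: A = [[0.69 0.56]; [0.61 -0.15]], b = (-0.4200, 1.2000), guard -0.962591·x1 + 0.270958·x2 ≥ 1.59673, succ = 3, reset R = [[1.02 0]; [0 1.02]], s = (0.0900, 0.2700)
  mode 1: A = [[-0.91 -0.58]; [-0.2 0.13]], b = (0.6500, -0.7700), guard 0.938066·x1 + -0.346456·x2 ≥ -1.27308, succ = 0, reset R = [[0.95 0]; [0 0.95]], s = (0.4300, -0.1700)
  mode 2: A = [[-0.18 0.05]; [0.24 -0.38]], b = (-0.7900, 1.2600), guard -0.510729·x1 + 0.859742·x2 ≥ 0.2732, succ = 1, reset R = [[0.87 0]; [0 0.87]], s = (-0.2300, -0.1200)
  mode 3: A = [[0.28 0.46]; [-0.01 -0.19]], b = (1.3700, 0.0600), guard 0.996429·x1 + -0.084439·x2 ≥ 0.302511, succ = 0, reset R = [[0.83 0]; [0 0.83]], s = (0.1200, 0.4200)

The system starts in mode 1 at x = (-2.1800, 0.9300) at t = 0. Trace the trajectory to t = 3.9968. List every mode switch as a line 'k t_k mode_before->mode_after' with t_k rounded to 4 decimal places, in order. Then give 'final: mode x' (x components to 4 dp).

Mode 1: guard c·x = -1.2731 hit at Δt = 0.6683 (t = 0.6683), x⁻ = (-1.0985, 0.7002) → reset → x⁺ = (-0.6136, 0.4952), jump to mode 0
Mode 0: guard c·x = 1.5967 hit at Δt = 1.2032 (t = 1.8715), x⁻ = (-1.3553, 1.0780) → reset → x⁺ = (-1.2924, 1.3695), jump to mode 3
Mode 3: guard c·x = 0.3025 hit at Δt = 0.9287 (t = 2.8002), x⁻ = (0.4055, 1.2029) → reset → x⁺ = (0.4566, 1.4184), jump to mode 0
Mode 0: flow for 1.1966 to horizon, guard not reached → x = (2.5134, 3.3491)

1 0.6683 1->0
2 1.8715 0->3
3 2.8002 3->0
final: 0 2.5134 3.3491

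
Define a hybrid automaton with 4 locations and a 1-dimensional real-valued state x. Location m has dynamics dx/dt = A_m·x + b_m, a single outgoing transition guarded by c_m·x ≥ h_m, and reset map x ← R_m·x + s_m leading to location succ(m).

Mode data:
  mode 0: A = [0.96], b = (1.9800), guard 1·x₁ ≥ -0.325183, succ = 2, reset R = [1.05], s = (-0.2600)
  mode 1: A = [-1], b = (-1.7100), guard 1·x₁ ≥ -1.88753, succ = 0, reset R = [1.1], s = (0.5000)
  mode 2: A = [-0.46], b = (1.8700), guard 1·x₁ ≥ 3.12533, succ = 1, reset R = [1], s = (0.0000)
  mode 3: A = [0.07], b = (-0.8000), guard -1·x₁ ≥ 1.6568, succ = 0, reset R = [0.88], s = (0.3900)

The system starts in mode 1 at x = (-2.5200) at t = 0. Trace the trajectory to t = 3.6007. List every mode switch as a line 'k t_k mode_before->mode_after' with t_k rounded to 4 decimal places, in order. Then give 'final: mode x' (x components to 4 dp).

1 1.5179 1->0
2 2.8444 0->2
final: 2 0.7698

Mode 1: guard c·x = -1.8875 hit at Δt = 1.5179 (t = 1.5179), x⁻ = (-1.8875) → reset → x⁺ = (-1.5763), jump to mode 0
Mode 0: guard c·x = -0.3252 hit at Δt = 1.3265 (t = 2.8444), x⁻ = (-0.3252) → reset → x⁺ = (-0.6014), jump to mode 2
Mode 2: flow for 0.7563 to horizon, guard not reached → x = (0.7698)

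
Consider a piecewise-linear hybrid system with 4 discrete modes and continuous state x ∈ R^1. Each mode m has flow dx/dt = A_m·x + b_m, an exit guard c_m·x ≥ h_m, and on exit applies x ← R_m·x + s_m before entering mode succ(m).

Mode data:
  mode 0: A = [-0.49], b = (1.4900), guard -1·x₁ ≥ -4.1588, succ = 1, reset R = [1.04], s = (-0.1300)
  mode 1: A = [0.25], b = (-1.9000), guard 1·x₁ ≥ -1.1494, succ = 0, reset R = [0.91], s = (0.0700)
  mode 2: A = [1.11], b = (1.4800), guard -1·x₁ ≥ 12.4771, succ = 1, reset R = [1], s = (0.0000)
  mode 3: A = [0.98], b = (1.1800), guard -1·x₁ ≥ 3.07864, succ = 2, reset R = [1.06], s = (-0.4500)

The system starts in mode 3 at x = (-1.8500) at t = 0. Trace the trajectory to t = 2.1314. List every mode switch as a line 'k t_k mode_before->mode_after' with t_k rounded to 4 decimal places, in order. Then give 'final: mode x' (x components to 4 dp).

Mode 3: guard c·x = 3.0786 hit at Δt = 1.0872 (t = 1.0872), x⁻ = (-3.0786) → reset → x⁺ = (-3.7134), jump to mode 2
Mode 2: flow for 1.0442 to horizon, guard not reached → x = (-8.9183)

1 1.0872 3->2
final: 2 -8.9183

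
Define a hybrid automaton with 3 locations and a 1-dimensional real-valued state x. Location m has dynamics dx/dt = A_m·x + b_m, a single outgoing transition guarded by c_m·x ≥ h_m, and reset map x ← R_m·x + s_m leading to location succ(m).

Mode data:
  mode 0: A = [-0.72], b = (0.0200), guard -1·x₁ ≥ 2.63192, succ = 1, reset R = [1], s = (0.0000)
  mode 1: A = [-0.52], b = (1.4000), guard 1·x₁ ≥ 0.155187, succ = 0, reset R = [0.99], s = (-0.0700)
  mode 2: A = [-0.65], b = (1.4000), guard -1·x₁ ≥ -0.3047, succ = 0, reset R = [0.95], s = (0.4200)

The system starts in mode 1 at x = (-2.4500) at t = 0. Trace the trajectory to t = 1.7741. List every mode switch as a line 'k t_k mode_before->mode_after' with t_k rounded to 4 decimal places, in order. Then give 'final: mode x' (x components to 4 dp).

1 1.3586 1->0
final: 0 0.0692

Mode 1: guard c·x = 0.1552 hit at Δt = 1.3586 (t = 1.3586), x⁻ = (0.1552) → reset → x⁺ = (0.0836), jump to mode 0
Mode 0: flow for 0.4155 to horizon, guard not reached → x = (0.0692)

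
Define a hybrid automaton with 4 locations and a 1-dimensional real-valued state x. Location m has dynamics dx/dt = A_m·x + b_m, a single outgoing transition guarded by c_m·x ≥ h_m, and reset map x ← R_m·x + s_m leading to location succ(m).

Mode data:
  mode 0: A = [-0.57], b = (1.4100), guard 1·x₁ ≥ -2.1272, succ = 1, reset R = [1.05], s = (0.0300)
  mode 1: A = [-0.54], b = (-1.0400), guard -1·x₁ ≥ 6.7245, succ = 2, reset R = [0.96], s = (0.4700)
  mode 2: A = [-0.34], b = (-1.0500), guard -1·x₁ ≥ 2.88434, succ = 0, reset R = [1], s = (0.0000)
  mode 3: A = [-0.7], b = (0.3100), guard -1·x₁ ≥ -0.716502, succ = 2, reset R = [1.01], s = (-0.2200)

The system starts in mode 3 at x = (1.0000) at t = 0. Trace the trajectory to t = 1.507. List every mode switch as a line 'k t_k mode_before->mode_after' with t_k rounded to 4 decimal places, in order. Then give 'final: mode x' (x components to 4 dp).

1 1.0157 3->2
final: 2 -0.0489

Mode 3: guard c·x = -0.7165 hit at Δt = 1.0157 (t = 1.0157), x⁻ = (0.7165) → reset → x⁺ = (0.5037), jump to mode 2
Mode 2: flow for 0.4913 to horizon, guard not reached → x = (-0.0489)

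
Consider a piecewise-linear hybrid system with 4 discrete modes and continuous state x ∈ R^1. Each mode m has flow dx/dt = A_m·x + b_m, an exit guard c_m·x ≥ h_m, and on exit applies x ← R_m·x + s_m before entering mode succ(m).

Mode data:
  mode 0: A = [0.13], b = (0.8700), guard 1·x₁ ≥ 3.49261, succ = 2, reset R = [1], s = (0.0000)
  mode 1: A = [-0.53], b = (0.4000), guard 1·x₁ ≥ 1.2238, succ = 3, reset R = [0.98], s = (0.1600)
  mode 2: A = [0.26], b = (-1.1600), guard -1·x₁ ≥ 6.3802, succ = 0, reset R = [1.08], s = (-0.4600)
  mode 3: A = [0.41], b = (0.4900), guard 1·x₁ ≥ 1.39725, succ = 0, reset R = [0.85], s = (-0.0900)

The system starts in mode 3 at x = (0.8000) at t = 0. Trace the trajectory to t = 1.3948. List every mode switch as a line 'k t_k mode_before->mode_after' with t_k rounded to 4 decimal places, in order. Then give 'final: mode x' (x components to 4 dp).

1 0.6387 3->0
final: 0 1.9023

Mode 3: guard c·x = 1.3973 hit at Δt = 0.6387 (t = 0.6387), x⁻ = (1.3973) → reset → x⁺ = (1.0977), jump to mode 0
Mode 0: flow for 0.7561 to horizon, guard not reached → x = (1.9023)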